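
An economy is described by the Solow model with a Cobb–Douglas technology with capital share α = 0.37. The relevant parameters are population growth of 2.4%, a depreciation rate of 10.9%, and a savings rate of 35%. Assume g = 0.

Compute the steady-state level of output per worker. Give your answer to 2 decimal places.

At the steady state, Δk = 0, so s·k^α = (n + δ)·k.
Rearranging, k^(1−α) = s / (n + δ).
k^0.63 = 0.35 / (0.024 + 0.109) = 0.35 / 0.133 = 2.6316
k* = 2.6316^(1/0.63) ≈ 4.6453
y* = (k*)^α = 4.6453^0.37 ≈ 1.7652

y* ≈ 1.77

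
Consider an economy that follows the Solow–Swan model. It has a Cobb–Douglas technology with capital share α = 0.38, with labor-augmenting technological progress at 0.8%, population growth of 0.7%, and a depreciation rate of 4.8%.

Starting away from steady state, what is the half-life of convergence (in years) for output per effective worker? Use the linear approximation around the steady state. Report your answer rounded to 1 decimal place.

half-life ≈ 17.7 years

Near the steady state the convergence rate is λ = (1 − α)(n + g + δ).
λ = (1 − 0.38) × 0.063 = 0.62 × 0.063 = 0.03906
Half-life = ln 2 / λ = 0.6931 / 0.03906 ≈ 17.74 years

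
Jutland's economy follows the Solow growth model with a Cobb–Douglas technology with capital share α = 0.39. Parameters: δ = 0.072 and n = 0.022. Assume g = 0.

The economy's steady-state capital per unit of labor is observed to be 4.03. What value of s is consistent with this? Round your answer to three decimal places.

s ≈ 0.220

At the steady state, Δk = 0, so s·k^α = (n + δ)·k.
So s / (n + δ) = (k*)^(1−α) = 4.03^0.61 = 2.3401.
Therefore s = 2.3401 × (n + δ) = 2.3401 × 0.094 = 0.2200.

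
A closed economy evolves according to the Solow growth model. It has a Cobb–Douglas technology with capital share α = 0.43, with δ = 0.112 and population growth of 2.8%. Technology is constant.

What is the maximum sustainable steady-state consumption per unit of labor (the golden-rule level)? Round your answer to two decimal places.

At the golden rule, f'(k) = n + δ, so α·k^(α−1) = n + δ and k_gold = (α/(n + δ))^(1/(1−α)).
k_gold = (0.43/0.140)^(1/0.57) = 3.0714^1.7544 ≈ 7.1612
c_gold = f(k_gold) − (n + δ)·k_gold = 2.3315 − 0.140×7.1612 ≈ 1.3289

c_gold ≈ 1.33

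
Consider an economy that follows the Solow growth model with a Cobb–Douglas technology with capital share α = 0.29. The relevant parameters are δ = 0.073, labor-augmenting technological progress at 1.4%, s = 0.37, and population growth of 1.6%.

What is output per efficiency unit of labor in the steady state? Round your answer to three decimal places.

y* ≈ 1.686

At the steady state, Δk = 0, so s·k^α = (n + g + δ)·k.
Rearranging, k^(1−α) = s / (n + g + δ).
k^0.71 = 0.37 / (0.016 + 0.014 + 0.073) = 0.37 / 0.103 = 3.5922
k* = 3.5922^(1/0.71) ≈ 6.0562
y* = (k*)^α = 6.0562^0.29 ≈ 1.6859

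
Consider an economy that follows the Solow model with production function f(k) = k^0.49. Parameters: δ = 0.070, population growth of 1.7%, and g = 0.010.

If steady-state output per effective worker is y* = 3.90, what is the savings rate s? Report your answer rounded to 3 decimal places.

s ≈ 0.400

In steady state, investment equals break-even investment: s·k^α = (n + g + δ)·k.
Since y* = [s/(n + g + δ)]^(α/(1−α)), we have s/(n + g + δ) = (y*)^((1−α)/α) = 3.90^1.0408 = 4.1227.
Therefore s = 4.1227 × (n + g + δ) = 4.1227 × 0.097 = 0.3999.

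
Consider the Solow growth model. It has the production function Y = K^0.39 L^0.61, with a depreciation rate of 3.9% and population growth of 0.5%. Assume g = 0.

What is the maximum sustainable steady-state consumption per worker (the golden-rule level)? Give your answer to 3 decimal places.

c_gold ≈ 2.461

At the golden rule, f'(k) = n + δ, so α·k^(α−1) = n + δ and k_gold = (α/(n + δ))^(1/(1−α)).
k_gold = (0.39/0.044)^(1/0.61) = 8.8636^1.6393 ≈ 35.7616
c_gold = f(k_gold) − (n + δ)·k_gold = 4.0349 − 0.044×35.7616 ≈ 2.4614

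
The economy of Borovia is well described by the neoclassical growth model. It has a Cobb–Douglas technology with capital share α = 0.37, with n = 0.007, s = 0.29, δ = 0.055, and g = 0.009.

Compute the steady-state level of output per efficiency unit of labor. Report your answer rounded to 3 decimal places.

y* = 2.285

In steady state, investment equals break-even investment: s·k^α = (n + g + δ)·k.
Rearranging, k^(1−α) = s / (n + g + δ).
k^0.63 = 0.29 / (0.007 + 0.009 + 0.055) = 0.29 / 0.071 = 4.0845
k* = 4.0845^(1/0.63) ≈ 9.3339
y* = (k*)^α = 9.3339^0.37 ≈ 2.2852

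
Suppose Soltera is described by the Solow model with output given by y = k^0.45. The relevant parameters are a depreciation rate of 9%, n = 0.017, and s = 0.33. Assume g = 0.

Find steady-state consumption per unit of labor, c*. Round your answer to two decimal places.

Steady state requires s·f(k) = (n + δ)·k, i.e. s·k^α = (n + δ)·k.
Rearranging, k^(1−α) = s / (n + δ).
k^0.55 = 0.33 / (0.017 + 0.090) = 0.33 / 0.107 = 3.0841
k* = 3.0841^(1/0.55) ≈ 7.7504
y* = (k*)^α = 7.7504^0.45 ≈ 2.5130
c* = (1 − s)·y* = (1 − 0.33) × 2.5130 ≈ 1.6837

c* ≈ 1.68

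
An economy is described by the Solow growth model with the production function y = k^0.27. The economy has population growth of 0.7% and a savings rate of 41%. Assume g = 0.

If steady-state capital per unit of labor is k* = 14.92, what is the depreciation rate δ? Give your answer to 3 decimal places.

In steady state, investment equals break-even investment: s·k^α = (n + δ)·k.
So s / (n + δ) = (k*)^(1−α) = 14.92^0.73 = 7.1920.
Therefore n + δ = s / 7.1920 = 0.41 / 7.1920 = 0.0570, so δ = 0.0570 − 0.007 = 0.0500.

δ ≈ 0.050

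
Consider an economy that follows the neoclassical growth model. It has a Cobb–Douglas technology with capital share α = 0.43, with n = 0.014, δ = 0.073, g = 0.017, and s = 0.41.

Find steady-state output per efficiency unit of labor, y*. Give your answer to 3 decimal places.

y* ≈ 2.815

Steady state requires s·f(k) = (n + g + δ)·k, i.e. s·k^α = (n + g + δ)·k.
Rearranging, k^(1−α) = s / (n + g + δ).
k^0.57 = 0.41 / (0.014 + 0.017 + 0.073) = 0.41 / 0.104 = 3.9423
k* = 3.9423^(1/0.57) ≈ 11.0962
y* = (k*)^α = 11.0962^0.43 ≈ 2.8147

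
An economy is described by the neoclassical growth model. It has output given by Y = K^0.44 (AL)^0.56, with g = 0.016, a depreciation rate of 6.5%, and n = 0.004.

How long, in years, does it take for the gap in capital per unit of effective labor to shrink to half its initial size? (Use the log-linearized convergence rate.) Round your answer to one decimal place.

t_½ ≈ 14.6 years

Near the steady state the convergence rate is λ = (1 − α)(n + g + δ).
λ = (1 − 0.44) × 0.085 = 0.56 × 0.085 = 0.0476
Half-life = ln 2 / λ = 0.6931 / 0.0476 ≈ 14.56 years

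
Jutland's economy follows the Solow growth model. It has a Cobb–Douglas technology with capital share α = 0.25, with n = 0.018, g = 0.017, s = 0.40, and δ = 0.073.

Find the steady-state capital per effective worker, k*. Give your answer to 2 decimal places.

At the steady state, Δk = 0, so s·k^α = (n + g + δ)·k.
Dividing both sides by k: k^(1−α) = s / (n + g + δ).
k^0.75 = 0.40 / (0.018 + 0.017 + 0.073) = 0.40 / 0.108 = 3.7037
k* = 3.7037^(1/0.75) ≈ 5.7303

k* ≈ 5.73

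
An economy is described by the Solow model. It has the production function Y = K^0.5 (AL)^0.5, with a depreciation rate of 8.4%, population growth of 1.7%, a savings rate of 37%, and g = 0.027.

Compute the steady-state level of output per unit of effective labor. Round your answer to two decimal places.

y* = 2.89

At the steady state, Δk = 0, so s·k^α = (n + g + δ)·k.
Dividing both sides by k: k^(1−α) = s / (n + g + δ).
k^0.5 = 0.37 / (0.017 + 0.027 + 0.084) = 0.37 / 0.128 = 2.8906
k* = 2.8906^(1/0.5) ≈ 8.3556
y* = (k*)^α = 8.3556^0.5 ≈ 2.8906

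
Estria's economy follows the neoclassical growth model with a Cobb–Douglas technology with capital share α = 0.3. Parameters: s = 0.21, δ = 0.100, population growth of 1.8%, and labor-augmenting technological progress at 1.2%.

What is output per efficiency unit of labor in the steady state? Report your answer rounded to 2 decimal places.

In steady state, investment equals break-even investment: s·k^α = (n + g + δ)·k.
Dividing both sides by k: k^(1−α) = s / (n + g + δ).
k^0.7 = 0.21 / (0.018 + 0.012 + 0.100) = 0.21 / 0.130 = 1.6154
k* = 1.6154^(1/0.7) ≈ 1.9840
y* = (k*)^α = 1.9840^0.3 ≈ 1.2282

y* = 1.23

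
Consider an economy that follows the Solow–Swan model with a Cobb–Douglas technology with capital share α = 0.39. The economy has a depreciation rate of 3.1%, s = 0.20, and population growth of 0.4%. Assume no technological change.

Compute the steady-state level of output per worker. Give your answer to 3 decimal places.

At the steady state, Δk = 0, so s·k^α = (n + δ)·k.
Rearranging, k^(1−α) = s / (n + δ).
k^0.61 = 0.20 / (0.004 + 0.031) = 0.20 / 0.035 = 5.7143
k* = 5.7143^(1/0.61) ≈ 17.4150
y* = (k*)^α = 17.4150^0.39 ≈ 3.0476

y* = 3.048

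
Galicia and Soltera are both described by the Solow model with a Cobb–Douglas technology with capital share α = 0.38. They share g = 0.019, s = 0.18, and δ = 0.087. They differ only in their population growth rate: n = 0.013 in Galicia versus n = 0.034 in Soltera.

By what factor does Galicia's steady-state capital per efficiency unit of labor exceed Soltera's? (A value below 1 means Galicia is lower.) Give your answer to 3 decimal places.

Steady-state k* = [s/(n + g + δ)]^(1/(1−α)), so the ratio is [ (s_G/(n + g + δ)_G) / (s_S/(n + g + δ)_S) ]^1.6129.
s_G/(n + g + δ)_G = 0.18/0.119 = 1.5126; s_S/(n + g + δ)_S = 0.18/0.140 = 1.2857.
Ratio = (1.5126/1.2857)^1.6129 = 1.1765^1.6129 ≈ 1.2997

k*_G / k*_S ≈ 1.300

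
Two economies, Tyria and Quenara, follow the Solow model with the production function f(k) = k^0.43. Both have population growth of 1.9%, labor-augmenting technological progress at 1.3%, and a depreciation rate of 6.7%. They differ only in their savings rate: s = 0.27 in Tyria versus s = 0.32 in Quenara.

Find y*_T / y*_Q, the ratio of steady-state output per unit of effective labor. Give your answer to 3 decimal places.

Steady-state y* = [s/(n + g + δ)]^(α/(1−α)), so the ratio is [ (s_T/(n + g + δ)_T) / (s_Q/(n + g + δ)_Q) ]^0.7544.
s_T/(n + g + δ)_T = 0.27/0.099 = 2.7273; s_Q/(n + g + δ)_Q = 0.32/0.099 = 3.2323.
Ratio = (2.7273/3.2323)^0.7544 = 0.8438^0.7544 ≈ 0.8797

y*_T / y*_Q ≈ 0.880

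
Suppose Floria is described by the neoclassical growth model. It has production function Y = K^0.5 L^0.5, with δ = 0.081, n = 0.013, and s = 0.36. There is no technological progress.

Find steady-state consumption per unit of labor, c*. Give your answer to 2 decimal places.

c* ≈ 2.45

In steady state, investment equals break-even investment: s·k^α = (n + δ)·k.
Dividing both sides by k: k^(1−α) = s / (n + δ).
k^0.5 = 0.36 / (0.013 + 0.081) = 0.36 / 0.094 = 3.8298
k* = 3.8298^(1/0.5) ≈ 14.6674
y* = (k*)^α = 14.6674^0.5 ≈ 3.8298
c* = (1 − s)·y* = (1 − 0.36) × 3.8298 ≈ 2.4511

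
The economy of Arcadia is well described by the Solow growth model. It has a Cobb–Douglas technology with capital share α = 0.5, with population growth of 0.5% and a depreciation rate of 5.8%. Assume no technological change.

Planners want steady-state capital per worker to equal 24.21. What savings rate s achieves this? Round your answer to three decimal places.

s ≈ 0.310

Steady state requires s·f(k) = (n + δ)·k, i.e. s·k^α = (n + δ)·k.
So s / (n + δ) = (k*)^(1−α) = 24.21^0.5 = 4.9204.
Therefore s = 4.9204 × (n + δ) = 4.9204 × 0.063 = 0.3100.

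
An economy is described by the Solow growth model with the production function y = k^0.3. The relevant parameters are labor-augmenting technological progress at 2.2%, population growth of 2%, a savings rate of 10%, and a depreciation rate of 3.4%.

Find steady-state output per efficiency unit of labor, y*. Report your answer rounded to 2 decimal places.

y* = 1.12

Steady state requires s·f(k) = (n + g + δ)·k, i.e. s·k^α = (n + g + δ)·k.
Dividing both sides by k: k^(1−α) = s / (n + g + δ).
k^0.7 = 0.10 / (0.020 + 0.022 + 0.034) = 0.10 / 0.076 = 1.3158
k* = 1.3158^(1/0.7) ≈ 1.4800
y* = (k*)^α = 1.4800^0.3 ≈ 1.1248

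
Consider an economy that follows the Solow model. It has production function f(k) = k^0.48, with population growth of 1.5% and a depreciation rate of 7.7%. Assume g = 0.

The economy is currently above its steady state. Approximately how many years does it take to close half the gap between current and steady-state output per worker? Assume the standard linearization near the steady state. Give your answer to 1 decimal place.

half-life ≈ 14.5 years

Near the steady state the convergence rate is λ = (1 − α)(n + δ).
λ = (1 − 0.48) × 0.092 = 0.52 × 0.092 = 0.04784
Half-life = ln 2 / λ = 0.6931 / 0.04784 ≈ 14.49 years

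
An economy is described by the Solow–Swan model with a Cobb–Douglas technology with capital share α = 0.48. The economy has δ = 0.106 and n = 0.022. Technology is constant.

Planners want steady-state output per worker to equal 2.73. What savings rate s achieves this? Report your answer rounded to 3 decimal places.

At the steady state, Δk = 0, so s·k^α = (n + δ)·k.
Since y* = [s/(n + δ)]^(α/(1−α)), we have s/(n + δ) = (y*)^((1−α)/α) = 2.73^1.0833 = 2.9682.
Therefore s = 2.9682 × (n + δ) = 2.9682 × 0.128 = 0.3799.

s ≈ 0.380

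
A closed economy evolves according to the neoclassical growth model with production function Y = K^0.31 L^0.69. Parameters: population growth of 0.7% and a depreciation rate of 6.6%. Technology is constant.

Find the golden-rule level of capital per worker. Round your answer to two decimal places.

The golden rule sets f'(k) = n + δ, i.e. α·k^(α−1) = n + δ.
So k^(1−α) = α / (n + δ) = 0.31 / 0.073 = 4.2466.
k_gold = 4.2466^(1/0.69) ≈ 8.1321

k_gold ≈ 8.13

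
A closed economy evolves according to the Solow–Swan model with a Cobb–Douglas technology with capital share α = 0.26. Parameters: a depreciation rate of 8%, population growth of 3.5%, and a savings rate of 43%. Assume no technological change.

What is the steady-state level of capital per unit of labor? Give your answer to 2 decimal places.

At the steady state, Δk = 0, so s·k^α = (n + δ)·k.
Dividing both sides by k: k^(1−α) = s / (n + δ).
k^0.74 = 0.43 / (0.035 + 0.080) = 0.43 / 0.115 = 3.7391
k* = 3.7391^(1/0.74) ≈ 5.9431

k* = 5.94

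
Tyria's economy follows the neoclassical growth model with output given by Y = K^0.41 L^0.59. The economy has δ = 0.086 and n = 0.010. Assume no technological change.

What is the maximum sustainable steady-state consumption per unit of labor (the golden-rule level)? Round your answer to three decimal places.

c_gold ≈ 1.618

At the golden rule, f'(k) = n + δ, so α·k^(α−1) = n + δ and k_gold = (α/(n + δ))^(1/(1−α)).
k_gold = (0.41/0.096)^(1/0.59) = 4.2708^1.6949 ≈ 11.7125
c_gold = f(k_gold) − (n + δ)·k_gold = 2.7425 − 0.096×11.7125 ≈ 1.6181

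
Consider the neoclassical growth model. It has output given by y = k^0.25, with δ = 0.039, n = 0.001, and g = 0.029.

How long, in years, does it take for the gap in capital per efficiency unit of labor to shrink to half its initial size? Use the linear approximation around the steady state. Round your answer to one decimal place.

Near the steady state the convergence rate is λ = (1 − α)(n + g + δ).
λ = (1 − 0.25) × 0.069 = 0.75 × 0.069 = 0.05175
Half-life = ln 2 / λ = 0.6931 / 0.05175 ≈ 13.39 years

t_½ ≈ 13.4 years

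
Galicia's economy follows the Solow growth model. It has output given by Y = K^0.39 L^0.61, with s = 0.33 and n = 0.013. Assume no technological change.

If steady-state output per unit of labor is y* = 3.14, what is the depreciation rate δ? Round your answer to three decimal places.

At the steady state, Δk = 0, so s·k^α = (n + δ)·k.
Since y* = [s/(n + δ)]^(α/(1−α)), we have s/(n + δ) = (y*)^((1−α)/α) = 3.14^1.5641 = 5.9875.
Therefore n + δ = s / 5.9875 = 0.33 / 5.9875 = 0.0551, so δ = 0.0551 − 0.013 = 0.0421.

δ ≈ 0.042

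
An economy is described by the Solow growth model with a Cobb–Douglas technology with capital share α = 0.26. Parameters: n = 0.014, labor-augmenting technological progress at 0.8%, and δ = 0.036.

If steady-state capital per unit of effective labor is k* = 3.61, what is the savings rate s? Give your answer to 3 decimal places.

s ≈ 0.150

In steady state, investment equals break-even investment: s·k^α = (n + g + δ)·k.
So s / (n + g + δ) = (k*)^(1−α) = 3.61^0.74 = 2.5856.
Therefore s = 2.5856 × (n + g + δ) = 2.5856 × 0.058 = 0.1500.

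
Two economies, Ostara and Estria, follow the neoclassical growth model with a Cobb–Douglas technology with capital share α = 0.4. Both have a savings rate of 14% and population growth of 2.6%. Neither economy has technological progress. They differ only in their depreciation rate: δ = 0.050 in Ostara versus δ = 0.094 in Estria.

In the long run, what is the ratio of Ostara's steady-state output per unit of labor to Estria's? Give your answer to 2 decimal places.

Steady-state y* = [s/(n + δ)]^(α/(1−α)), so the ratio is [ (s_O/(n + δ)_O) / (s_E/(n + δ)_E) ]^0.6667.
s_O/(n + δ)_O = 0.14/0.076 = 1.8421; s_E/(n + δ)_E = 0.14/0.120 = 1.1667.
Ratio = (1.8421/1.1667)^0.6667 = 1.5789^0.6667 ≈ 1.3559

ratio ≈ 1.36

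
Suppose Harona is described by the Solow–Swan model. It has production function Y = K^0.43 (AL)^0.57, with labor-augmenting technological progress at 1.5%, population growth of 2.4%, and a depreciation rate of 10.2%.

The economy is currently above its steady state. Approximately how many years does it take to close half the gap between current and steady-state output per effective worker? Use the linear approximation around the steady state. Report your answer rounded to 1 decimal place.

Near the steady state the convergence rate is λ = (1 − α)(n + g + δ).
λ = (1 − 0.43) × 0.141 = 0.57 × 0.141 = 0.08037
Half-life = ln 2 / λ = 0.6931 / 0.08037 ≈ 8.62 years

half-life ≈ 8.6 years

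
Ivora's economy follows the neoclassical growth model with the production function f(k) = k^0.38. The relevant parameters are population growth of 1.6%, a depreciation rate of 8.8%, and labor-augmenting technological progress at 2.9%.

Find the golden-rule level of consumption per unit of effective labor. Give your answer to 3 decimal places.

At the golden rule, f'(k) = n + g + δ, so α·k^(α−1) = n + g + δ and k_gold = (α/(n + g + δ))^(1/(1−α)).
k_gold = (0.38/0.133)^(1/0.62) = 2.8571^1.6129 ≈ 5.4370
c_gold = f(k_gold) − (n + g + δ)·k_gold = 1.9030 − 0.133×5.4370 ≈ 1.1799

c_gold ≈ 1.180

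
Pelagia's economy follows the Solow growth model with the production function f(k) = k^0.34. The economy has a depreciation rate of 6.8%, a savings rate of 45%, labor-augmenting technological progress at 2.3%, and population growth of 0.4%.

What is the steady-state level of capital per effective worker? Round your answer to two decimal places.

k* = 10.56

In steady state, investment equals break-even investment: s·k^α = (n + g + δ)·k.
Dividing both sides by k: k^(1−α) = s / (n + g + δ).
k^0.66 = 0.45 / (0.004 + 0.023 + 0.068) = 0.45 / 0.095 = 4.7368
k* = 4.7368^(1/0.66) ≈ 10.5551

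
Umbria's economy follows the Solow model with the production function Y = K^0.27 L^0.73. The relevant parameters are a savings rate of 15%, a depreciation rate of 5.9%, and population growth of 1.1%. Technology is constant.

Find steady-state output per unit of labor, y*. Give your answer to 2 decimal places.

y* = 1.33

In steady state, investment equals break-even investment: s·k^α = (n + δ)·k.
Dividing both sides by k: k^(1−α) = s / (n + δ).
k^0.73 = 0.15 / (0.011 + 0.059) = 0.15 / 0.070 = 2.1429
k* = 2.1429^(1/0.73) ≈ 2.8407
y* = (k*)^α = 2.8407^0.27 ≈ 1.3256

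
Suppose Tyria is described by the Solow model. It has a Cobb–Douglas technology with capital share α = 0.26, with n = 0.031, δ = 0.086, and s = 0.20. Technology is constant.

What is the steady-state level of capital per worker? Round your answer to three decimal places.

k* ≈ 2.064

In steady state, investment equals break-even investment: s·k^α = (n + δ)·k.
Rearranging, k^(1−α) = s / (n + δ).
k^0.74 = 0.20 / (0.031 + 0.086) = 0.20 / 0.117 = 1.7094
k* = 1.7094^(1/0.74) ≈ 2.0637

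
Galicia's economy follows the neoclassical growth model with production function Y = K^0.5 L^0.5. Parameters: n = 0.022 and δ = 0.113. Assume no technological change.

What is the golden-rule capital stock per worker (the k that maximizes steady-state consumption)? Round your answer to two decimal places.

The golden rule sets f'(k) = n + δ, i.e. α·k^(α−1) = n + δ.
So k^(1−α) = α / (n + δ) = 0.5 / 0.135 = 3.7037.
k_gold = 3.7037^(1/0.5) ≈ 13.7174

k_gold ≈ 13.72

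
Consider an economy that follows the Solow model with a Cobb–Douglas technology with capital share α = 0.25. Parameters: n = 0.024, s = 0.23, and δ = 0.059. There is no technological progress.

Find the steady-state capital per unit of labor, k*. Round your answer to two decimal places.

k* ≈ 3.89

In steady state, investment equals break-even investment: s·k^α = (n + δ)·k.
Rearranging, k^(1−α) = s / (n + δ).
k^0.75 = 0.23 / (0.024 + 0.059) = 0.23 / 0.083 = 2.7711
k* = 2.7711^(1/0.75) ≈ 3.8923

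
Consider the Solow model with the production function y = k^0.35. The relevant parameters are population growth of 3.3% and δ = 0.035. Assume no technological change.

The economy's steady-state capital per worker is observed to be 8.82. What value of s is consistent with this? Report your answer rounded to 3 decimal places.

s ≈ 0.280

In steady state, investment equals break-even investment: s·k^α = (n + δ)·k.
So s / (n + δ) = (k*)^(1−α) = 8.82^0.65 = 4.1168.
Therefore s = 4.1168 × (n + δ) = 4.1168 × 0.068 = 0.2799.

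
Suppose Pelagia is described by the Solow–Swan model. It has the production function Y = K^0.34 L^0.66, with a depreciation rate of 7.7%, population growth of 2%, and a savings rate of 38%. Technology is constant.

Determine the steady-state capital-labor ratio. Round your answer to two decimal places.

k* ≈ 7.92

In steady state, investment equals break-even investment: s·k^α = (n + δ)·k.
Rearranging, k^(1−α) = s / (n + δ).
k^0.66 = 0.38 / (0.020 + 0.077) = 0.38 / 0.097 = 3.9175
k* = 3.9175^(1/0.66) ≈ 7.9159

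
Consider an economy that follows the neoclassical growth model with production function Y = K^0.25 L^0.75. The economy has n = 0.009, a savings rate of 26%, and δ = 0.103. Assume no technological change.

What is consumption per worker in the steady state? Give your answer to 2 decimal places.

In steady state, investment equals break-even investment: s·k^α = (n + δ)·k.
Rearranging, k^(1−α) = s / (n + δ).
k^0.75 = 0.26 / (0.009 + 0.103) = 0.26 / 0.112 = 2.3214
k* = 2.3214^(1/0.75) ≈ 3.0737
y* = (k*)^α = 3.0737^0.25 ≈ 1.3241
c* = (1 − s)·y* = (1 − 0.26) × 1.3241 ≈ 0.9798

c* = 0.98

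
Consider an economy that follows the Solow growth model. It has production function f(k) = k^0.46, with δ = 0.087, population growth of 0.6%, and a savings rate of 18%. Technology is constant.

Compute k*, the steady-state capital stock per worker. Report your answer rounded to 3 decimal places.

k* = 3.397

Steady state requires s·f(k) = (n + δ)·k, i.e. s·k^α = (n + δ)·k.
Rearranging, k^(1−α) = s / (n + δ).
k^0.54 = 0.18 / (0.006 + 0.087) = 0.18 / 0.093 = 1.9355
k* = 1.9355^(1/0.54) ≈ 3.3970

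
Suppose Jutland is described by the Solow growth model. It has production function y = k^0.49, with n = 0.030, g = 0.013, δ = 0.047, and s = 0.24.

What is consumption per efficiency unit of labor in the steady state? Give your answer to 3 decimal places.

c* = 1.950

Steady state requires s·f(k) = (n + g + δ)·k, i.e. s·k^α = (n + g + δ)·k.
Rearranging, k^(1−α) = s / (n + g + δ).
k^0.51 = 0.24 / (0.030 + 0.013 + 0.047) = 0.24 / 0.090 = 2.6667
k* = 2.6667^(1/0.51) ≈ 6.8430
y* = (k*)^α = 6.8430^0.49 ≈ 2.5661
c* = (1 − s)·y* = (1 − 0.24) × 2.5661 ≈ 1.9502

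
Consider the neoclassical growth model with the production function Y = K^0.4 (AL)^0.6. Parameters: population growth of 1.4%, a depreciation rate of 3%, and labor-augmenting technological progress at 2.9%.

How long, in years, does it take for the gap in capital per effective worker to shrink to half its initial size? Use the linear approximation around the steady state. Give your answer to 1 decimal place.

t_½ ≈ 15.8 years

Near the steady state the convergence rate is λ = (1 − α)(n + g + δ).
λ = (1 − 0.4) × 0.073 = 0.6 × 0.073 = 0.0438
Half-life = ln 2 / λ = 0.6931 / 0.0438 ≈ 15.82 years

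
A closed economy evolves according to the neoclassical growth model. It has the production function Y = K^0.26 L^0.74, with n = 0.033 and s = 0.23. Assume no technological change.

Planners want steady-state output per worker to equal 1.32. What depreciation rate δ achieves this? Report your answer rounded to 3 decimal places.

δ ≈ 0.071

Steady state requires s·f(k) = (n + δ)·k, i.e. s·k^α = (n + δ)·k.
Since y* = [s/(n + δ)]^(α/(1−α)), we have s/(n + δ) = (y*)^((1−α)/α) = 1.32^2.8462 = 2.2038.
Therefore n + δ = s / 2.2038 = 0.23 / 2.2038 = 0.1044, so δ = 0.1044 − 0.033 = 0.0714.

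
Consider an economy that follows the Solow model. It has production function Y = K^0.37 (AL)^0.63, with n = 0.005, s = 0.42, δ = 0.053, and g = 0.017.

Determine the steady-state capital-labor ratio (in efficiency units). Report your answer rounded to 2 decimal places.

In steady state, investment equals break-even investment: s·k^α = (n + g + δ)·k.
Dividing both sides by k: k^(1−α) = s / (n + g + δ).
k^0.63 = 0.42 / (0.005 + 0.017 + 0.053) = 0.42 / 0.075 = 5.6000
k* = 5.6000^(1/0.63) ≈ 15.4028

k* = 15.40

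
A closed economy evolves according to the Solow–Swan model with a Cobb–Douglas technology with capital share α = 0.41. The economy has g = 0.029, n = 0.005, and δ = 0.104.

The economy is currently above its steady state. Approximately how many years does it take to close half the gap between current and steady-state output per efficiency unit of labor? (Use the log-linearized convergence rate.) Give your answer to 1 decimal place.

Near the steady state the convergence rate is λ = (1 − α)(n + g + δ).
λ = (1 − 0.41) × 0.138 = 0.59 × 0.138 = 0.08142
Half-life = ln 2 / λ = 0.6931 / 0.08142 ≈ 8.51 years

t_½ ≈ 8.5 years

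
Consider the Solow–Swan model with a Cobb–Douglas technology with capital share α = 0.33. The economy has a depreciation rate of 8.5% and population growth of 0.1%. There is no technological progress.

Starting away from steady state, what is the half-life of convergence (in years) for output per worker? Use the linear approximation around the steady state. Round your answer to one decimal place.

Near the steady state the convergence rate is λ = (1 − α)(n + δ).
λ = (1 − 0.33) × 0.086 = 0.67 × 0.086 = 0.05762
Half-life = ln 2 / λ = 0.6931 / 0.05762 ≈ 12.03 years

about 12.0 years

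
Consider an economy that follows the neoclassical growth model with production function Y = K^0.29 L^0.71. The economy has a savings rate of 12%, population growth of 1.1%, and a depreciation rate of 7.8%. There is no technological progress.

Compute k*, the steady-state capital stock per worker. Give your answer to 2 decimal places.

k* ≈ 1.52

Steady state requires s·f(k) = (n + δ)·k, i.e. s·k^α = (n + δ)·k.
Rearranging, k^(1−α) = s / (n + δ).
k^0.71 = 0.12 / (0.011 + 0.078) = 0.12 / 0.089 = 1.3483
k* = 1.3483^(1/0.71) ≈ 1.5233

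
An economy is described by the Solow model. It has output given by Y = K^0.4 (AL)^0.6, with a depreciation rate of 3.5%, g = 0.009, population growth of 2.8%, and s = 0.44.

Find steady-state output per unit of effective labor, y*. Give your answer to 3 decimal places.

y* = 3.343

Steady state requires s·f(k) = (n + g + δ)·k, i.e. s·k^α = (n + g + δ)·k.
Dividing both sides by k: k^(1−α) = s / (n + g + δ).
k^0.6 = 0.44 / (0.028 + 0.009 + 0.035) = 0.44 / 0.072 = 6.1111
k* = 6.1111^(1/0.6) ≈ 20.4267
y* = (k*)^α = 20.4267^0.4 ≈ 3.3426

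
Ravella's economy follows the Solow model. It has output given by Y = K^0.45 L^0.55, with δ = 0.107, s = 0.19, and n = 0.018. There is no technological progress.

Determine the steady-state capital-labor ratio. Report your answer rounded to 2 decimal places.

k* = 2.14

In steady state, investment equals break-even investment: s·k^α = (n + δ)·k.
Dividing both sides by k: k^(1−α) = s / (n + δ).
k^0.55 = 0.19 / (0.018 + 0.107) = 0.19 / 0.125 = 1.5200
k* = 1.5200^(1/0.55) ≈ 2.1410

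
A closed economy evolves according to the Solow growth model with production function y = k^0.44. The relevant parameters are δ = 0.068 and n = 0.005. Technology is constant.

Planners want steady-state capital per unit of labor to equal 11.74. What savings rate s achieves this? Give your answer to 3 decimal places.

In steady state, investment equals break-even investment: s·k^α = (n + δ)·k.
So s / (n + δ) = (k*)^(1−α) = 11.74^0.56 = 3.9720.
Therefore s = 3.9720 × (n + δ) = 3.9720 × 0.073 = 0.2900.

s ≈ 0.290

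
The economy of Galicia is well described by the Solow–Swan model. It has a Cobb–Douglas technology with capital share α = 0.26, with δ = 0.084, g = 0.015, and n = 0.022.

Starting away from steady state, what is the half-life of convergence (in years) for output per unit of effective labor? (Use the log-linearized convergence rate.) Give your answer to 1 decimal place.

about 7.7 years

Near the steady state the convergence rate is λ = (1 − α)(n + g + δ).
λ = (1 − 0.26) × 0.121 = 0.74 × 0.121 = 0.08954
Half-life = ln 2 / λ = 0.6931 / 0.08954 ≈ 7.74 years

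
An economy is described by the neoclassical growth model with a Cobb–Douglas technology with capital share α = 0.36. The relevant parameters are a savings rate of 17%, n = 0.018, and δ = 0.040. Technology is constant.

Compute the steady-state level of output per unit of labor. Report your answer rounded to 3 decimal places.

At the steady state, Δk = 0, so s·k^α = (n + δ)·k.
Rearranging, k^(1−α) = s / (n + δ).
k^0.64 = 0.17 / (0.018 + 0.040) = 0.17 / 0.058 = 2.9310
k* = 2.9310^(1/0.64) ≈ 5.3668
y* = (k*)^α = 5.3668^0.36 ≈ 1.8310

y* ≈ 1.831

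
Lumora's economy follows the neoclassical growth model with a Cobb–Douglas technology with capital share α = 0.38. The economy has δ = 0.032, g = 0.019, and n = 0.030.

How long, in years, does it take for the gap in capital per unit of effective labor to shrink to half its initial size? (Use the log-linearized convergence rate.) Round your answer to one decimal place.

half-life ≈ 13.8 years

Near the steady state the convergence rate is λ = (1 − α)(n + g + δ).
λ = (1 − 0.38) × 0.081 = 0.62 × 0.081 = 0.05022
Half-life = ln 2 / λ = 0.6931 / 0.05022 ≈ 13.80 years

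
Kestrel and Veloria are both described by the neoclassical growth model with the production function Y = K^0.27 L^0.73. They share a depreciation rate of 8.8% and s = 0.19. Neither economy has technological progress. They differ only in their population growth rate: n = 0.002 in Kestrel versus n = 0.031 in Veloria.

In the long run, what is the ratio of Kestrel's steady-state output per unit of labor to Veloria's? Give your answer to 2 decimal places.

Steady-state y* = [s/(n + δ)]^(α/(1−α)), so the ratio is [ (s_K/(n + δ)_K) / (s_V/(n + δ)_V) ]^0.3699.
s_K/(n + δ)_K = 0.19/0.090 = 2.1111; s_V/(n + δ)_V = 0.19/0.119 = 1.5966.
Ratio = (2.1111/1.5966)^0.3699 = 1.3222^0.3699 ≈ 1.1088

ratio ≈ 1.11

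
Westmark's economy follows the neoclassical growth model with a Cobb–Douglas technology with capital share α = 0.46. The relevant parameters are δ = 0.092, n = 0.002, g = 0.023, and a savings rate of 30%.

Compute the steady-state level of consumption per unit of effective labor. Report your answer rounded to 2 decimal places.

c* ≈ 1.56

In steady state, investment equals break-even investment: s·k^α = (n + g + δ)·k.
Dividing both sides by k: k^(1−α) = s / (n + g + δ).
k^0.54 = 0.30 / (0.002 + 0.023 + 0.092) = 0.30 / 0.117 = 2.5641
k* = 2.5641^(1/0.54) ≈ 5.7186
y* = (k*)^α = 5.7186^0.46 ≈ 2.2302
c* = (1 − s)·y* = (1 − 0.30) × 2.2302 ≈ 1.5611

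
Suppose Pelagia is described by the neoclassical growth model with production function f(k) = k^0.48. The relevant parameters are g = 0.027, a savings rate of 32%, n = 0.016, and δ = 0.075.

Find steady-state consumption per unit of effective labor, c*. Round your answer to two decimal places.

Steady state requires s·f(k) = (n + g + δ)·k, i.e. s·k^α = (n + g + δ)·k.
Rearranging, k^(1−α) = s / (n + g + δ).
k^0.52 = 0.32 / (0.016 + 0.027 + 0.075) = 0.32 / 0.118 = 2.7119
k* = 2.7119^(1/0.52) ≈ 6.8111
y* = (k*)^α = 6.8111^0.48 ≈ 2.5116
c* = (1 − s)·y* = (1 − 0.32) × 2.5116 ≈ 1.7079

c* = 1.71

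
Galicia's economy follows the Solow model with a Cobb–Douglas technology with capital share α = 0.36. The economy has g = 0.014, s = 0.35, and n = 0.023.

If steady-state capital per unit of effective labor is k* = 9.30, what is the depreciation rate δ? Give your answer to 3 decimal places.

At the steady state, Δk = 0, so s·k^α = (n + g + δ)·k.
So s / (n + g + δ) = (k*)^(1−α) = 9.30^0.64 = 4.1671.
Therefore n + g + δ = s / 4.1671 = 0.35 / 4.1671 = 0.0840, so δ = 0.0840 − 0.037 = 0.0470.

δ ≈ 0.047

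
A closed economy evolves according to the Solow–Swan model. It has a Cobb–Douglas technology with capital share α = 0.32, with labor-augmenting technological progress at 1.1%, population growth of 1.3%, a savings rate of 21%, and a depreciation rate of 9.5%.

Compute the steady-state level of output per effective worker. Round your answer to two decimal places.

Steady state requires s·f(k) = (n + g + δ)·k, i.e. s·k^α = (n + g + δ)·k.
Dividing both sides by k: k^(1−α) = s / (n + g + δ).
k^0.68 = 0.21 / (0.013 + 0.011 + 0.095) = 0.21 / 0.119 = 1.7647
k* = 1.7647^(1/0.68) ≈ 2.3054
y* = (k*)^α = 2.3054^0.32 ≈ 1.3064

y* = 1.31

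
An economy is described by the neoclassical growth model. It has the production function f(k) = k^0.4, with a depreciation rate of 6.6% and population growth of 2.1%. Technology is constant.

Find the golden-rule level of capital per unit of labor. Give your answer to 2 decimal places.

k_gold ≈ 12.71

The golden rule sets f'(k) = n + δ, i.e. α·k^(α−1) = n + δ.
So k^(1−α) = α / (n + δ) = 0.4 / 0.087 = 4.5977.
k_gold = 4.5977^(1/0.6) ≈ 12.7126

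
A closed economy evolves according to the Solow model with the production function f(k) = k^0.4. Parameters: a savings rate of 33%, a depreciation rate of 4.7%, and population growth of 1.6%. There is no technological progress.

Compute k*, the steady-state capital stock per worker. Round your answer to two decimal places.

k* ≈ 15.80

At the steady state, Δk = 0, so s·k^α = (n + δ)·k.
Dividing both sides by k: k^(1−α) = s / (n + δ).
k^0.6 = 0.33 / (0.016 + 0.047) = 0.33 / 0.063 = 5.2381
k* = 5.2381^(1/0.6) ≈ 15.7988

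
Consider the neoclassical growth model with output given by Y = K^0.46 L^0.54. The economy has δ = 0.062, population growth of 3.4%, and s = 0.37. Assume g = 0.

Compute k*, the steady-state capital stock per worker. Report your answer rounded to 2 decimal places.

k* = 12.16

In steady state, investment equals break-even investment: s·k^α = (n + δ)·k.
Rearranging, k^(1−α) = s / (n + δ).
k^0.54 = 0.37 / (0.034 + 0.062) = 0.37 / 0.096 = 3.8542
k* = 3.8542^(1/0.54) ≈ 12.1636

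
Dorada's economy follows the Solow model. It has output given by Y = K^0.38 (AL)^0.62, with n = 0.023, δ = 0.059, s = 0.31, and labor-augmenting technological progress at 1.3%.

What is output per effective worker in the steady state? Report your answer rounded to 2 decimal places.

In steady state, investment equals break-even investment: s·k^α = (n + g + δ)·k.
Dividing both sides by k: k^(1−α) = s / (n + g + δ).
k^0.62 = 0.31 / (0.023 + 0.013 + 0.059) = 0.31 / 0.095 = 3.2632
k* = 3.2632^(1/0.62) ≈ 6.7369
y* = (k*)^α = 6.7369^0.38 ≈ 2.0645

y* ≈ 2.06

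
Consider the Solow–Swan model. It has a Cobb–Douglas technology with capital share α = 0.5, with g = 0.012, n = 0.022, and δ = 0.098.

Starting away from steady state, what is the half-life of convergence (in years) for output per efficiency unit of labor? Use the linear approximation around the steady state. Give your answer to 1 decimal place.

Near the steady state the convergence rate is λ = (1 − α)(n + g + δ).
λ = (1 − 0.5) × 0.132 = 0.5 × 0.132 = 0.0660
Half-life = ln 2 / λ = 0.6931 / 0.0660 ≈ 10.50 years

t_½ ≈ 10.5 years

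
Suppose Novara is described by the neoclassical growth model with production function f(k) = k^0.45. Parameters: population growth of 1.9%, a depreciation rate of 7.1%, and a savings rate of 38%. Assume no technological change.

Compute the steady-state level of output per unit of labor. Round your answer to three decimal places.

Steady state requires s·f(k) = (n + δ)·k, i.e. s·k^α = (n + δ)·k.
Rearranging, k^(1−α) = s / (n + δ).
k^0.55 = 0.38 / (0.019 + 0.071) = 0.38 / 0.090 = 4.2222
k* = 4.2222^(1/0.55) ≈ 13.7197
y* = (k*)^α = 13.7197^0.45 ≈ 3.2494

y* = 3.249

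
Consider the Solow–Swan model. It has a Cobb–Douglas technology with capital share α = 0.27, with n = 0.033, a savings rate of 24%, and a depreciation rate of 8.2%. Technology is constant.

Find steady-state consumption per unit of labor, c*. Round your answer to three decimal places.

In steady state, investment equals break-even investment: s·k^α = (n + δ)·k.
Dividing both sides by k: k^(1−α) = s / (n + δ).
k^0.73 = 0.24 / (0.033 + 0.082) = 0.24 / 0.115 = 2.0870
k* = 2.0870^(1/0.73) ≈ 2.7397
y* = (k*)^α = 2.7397^0.27 ≈ 1.3127
c* = (1 − s)·y* = (1 − 0.24) × 1.3127 ≈ 0.9977

c* ≈ 0.998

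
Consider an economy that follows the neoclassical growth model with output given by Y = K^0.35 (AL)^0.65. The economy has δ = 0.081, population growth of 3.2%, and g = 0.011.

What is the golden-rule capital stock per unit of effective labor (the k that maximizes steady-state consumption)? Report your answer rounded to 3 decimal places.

The golden rule sets f'(k) = n + g + δ, i.e. α·k^(α−1) = n + g + δ.
So k^(1−α) = α / (n + g + δ) = 0.35 / 0.124 = 2.8226.
k_gold = 2.8226^(1/0.65) ≈ 4.9352

k_gold ≈ 4.935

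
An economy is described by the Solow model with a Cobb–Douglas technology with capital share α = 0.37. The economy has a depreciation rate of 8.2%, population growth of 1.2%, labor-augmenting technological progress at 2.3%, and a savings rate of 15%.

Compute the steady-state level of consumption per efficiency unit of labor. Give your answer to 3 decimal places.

c* ≈ 0.984

In steady state, investment equals break-even investment: s·k^α = (n + g + δ)·k.
Dividing both sides by k: k^(1−α) = s / (n + g + δ).
k^0.63 = 0.15 / (0.012 + 0.023 + 0.082) = 0.15 / 0.117 = 1.2821
k* = 1.2821^(1/0.63) ≈ 1.4836
y* = (k*)^α = 1.4836^0.37 ≈ 1.1571
c* = (1 − s)·y* = (1 − 0.15) × 1.1571 ≈ 0.9835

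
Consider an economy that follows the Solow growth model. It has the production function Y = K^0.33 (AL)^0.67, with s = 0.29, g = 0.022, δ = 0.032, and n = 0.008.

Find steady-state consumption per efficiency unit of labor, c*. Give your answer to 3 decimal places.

In steady state, investment equals break-even investment: s·k^α = (n + g + δ)·k.
Rearranging, k^(1−α) = s / (n + g + δ).
k^0.67 = 0.29 / (0.008 + 0.022 + 0.032) = 0.29 / 0.062 = 4.6774
k* = 4.6774^(1/0.67) ≈ 10.0002
y* = (k*)^α = 10.0002^0.33 ≈ 2.1380
c* = (1 − s)·y* = (1 − 0.29) × 2.1380 ≈ 1.5180

c* = 1.518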